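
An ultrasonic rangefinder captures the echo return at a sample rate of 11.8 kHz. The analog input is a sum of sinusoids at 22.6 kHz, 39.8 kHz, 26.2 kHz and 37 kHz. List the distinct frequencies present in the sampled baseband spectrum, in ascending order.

1 kHz, 1.6 kHz, 2.6 kHz, 4.4 kHz

fs/2 = 5.9 kHz.
22.6 kHz mod fs = 10.8 kHz.
10.8 kHz > fs/2 = 5.9 kHz, folds to fs − 10.8 kHz = 1 kHz.
39.8 kHz mod fs = 4.4 kHz.
4.4 kHz ≤ fs/2 = 5.9 kHz, appears at 4.4 kHz.
26.2 kHz mod fs = 2.6 kHz.
2.6 kHz ≤ fs/2 = 5.9 kHz, appears at 2.6 kHz.
37 kHz mod fs = 1.6 kHz.
1.6 kHz ≤ fs/2 = 5.9 kHz, appears at 1.6 kHz.
Distinct values: {1 kHz, 1.6 kHz, 2.6 kHz, 4.4 kHz}.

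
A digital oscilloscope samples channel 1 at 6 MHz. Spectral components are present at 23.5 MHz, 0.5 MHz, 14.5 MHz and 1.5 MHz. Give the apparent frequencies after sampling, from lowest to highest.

fs/2 = 3 MHz.
23.5 MHz mod fs = 5.5 MHz.
5.5 MHz > fs/2 = 3 MHz, folds to fs − 5.5 MHz = 0.5 MHz.
0.5 MHz ≤ fs/2 = 3 MHz, passes unchanged.
14.5 MHz mod fs = 2.5 MHz.
2.5 MHz ≤ fs/2 = 3 MHz, appears at 2.5 MHz.
1.5 MHz ≤ fs/2 = 3 MHz, passes unchanged.
Distinct values: {0.5 MHz, 1.5 MHz, 2.5 MHz}.

0.5 MHz, 1.5 MHz, 2.5 MHz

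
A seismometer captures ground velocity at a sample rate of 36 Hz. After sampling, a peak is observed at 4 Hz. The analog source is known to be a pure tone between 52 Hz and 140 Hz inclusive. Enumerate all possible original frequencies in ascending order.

Frequencies that alias to 4 Hz are k·fs ± 4 Hz for integer k ≥ 0.
k=0: 4 Hz.
k=1: 32 Hz, 40 Hz.
k=2: 68 Hz, 76 Hz.
k=3: 104 Hz, 112 Hz.
k=4: 140 Hz, 148 Hz.
k=5: 176 Hz, 184 Hz.
Within [52 Hz, 140 Hz]: 68 Hz, 76 Hz, 104 Hz, 112 Hz, 140 Hz.

68 Hz, 76 Hz, 104 Hz, 112 Hz, 140 Hz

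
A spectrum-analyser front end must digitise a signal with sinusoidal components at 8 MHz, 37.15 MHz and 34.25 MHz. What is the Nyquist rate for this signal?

Highest-frequency component: 37.15 MHz.
Nyquist rate = 2 × 37.15 MHz = 74.3 MHz.

74.3 MHz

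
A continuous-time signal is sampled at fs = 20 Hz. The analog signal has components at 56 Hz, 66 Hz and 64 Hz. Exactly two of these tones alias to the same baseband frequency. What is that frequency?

4 Hz

fs/2 = 10 Hz.
56 Hz mod fs = 16 Hz.
16 Hz > fs/2 = 10 Hz, folds to fs − 16 Hz = 4 Hz.
66 Hz mod fs = 6 Hz.
6 Hz ≤ fs/2 = 10 Hz, appears at 6 Hz.
64 Hz mod fs = 4 Hz.
4 Hz ≤ fs/2 = 10 Hz, appears at 4 Hz.
56 Hz and 64 Hz both map to 4 Hz.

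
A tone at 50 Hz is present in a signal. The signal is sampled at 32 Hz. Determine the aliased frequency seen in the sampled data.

14 Hz

50 Hz mod fs = 18 Hz.
18 Hz > fs/2 = 16 Hz, folds to fs − 18 Hz = 14 Hz.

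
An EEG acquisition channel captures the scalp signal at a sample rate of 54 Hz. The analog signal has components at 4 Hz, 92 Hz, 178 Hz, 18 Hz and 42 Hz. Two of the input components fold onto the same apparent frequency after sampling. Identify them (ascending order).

fs/2 = 27 Hz.
4 Hz ≤ fs/2 = 27 Hz, passes unchanged.
92 Hz mod fs = 38 Hz.
38 Hz > fs/2 = 27 Hz, folds to fs − 38 Hz = 16 Hz.
178 Hz mod fs = 16 Hz.
16 Hz ≤ fs/2 = 27 Hz, appears at 16 Hz.
18 Hz ≤ fs/2 = 27 Hz, passes unchanged.
42 Hz > fs/2 = 27 Hz, folds to fs − 42 Hz = 12 Hz.
92 Hz and 178 Hz both map to 16 Hz.

92 Hz, 178 Hz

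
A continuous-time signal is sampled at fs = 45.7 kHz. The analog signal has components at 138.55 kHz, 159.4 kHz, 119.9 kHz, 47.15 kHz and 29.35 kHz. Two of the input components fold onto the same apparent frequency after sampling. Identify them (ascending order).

47.15 kHz, 138.55 kHz

fs/2 = 22.85 kHz.
138.55 kHz mod fs = 1.45 kHz.
1.45 kHz ≤ fs/2 = 22.85 kHz, appears at 1.45 kHz.
159.4 kHz mod fs = 22.3 kHz.
22.3 kHz ≤ fs/2 = 22.85 kHz, appears at 22.3 kHz.
119.9 kHz mod fs = 28.5 kHz.
28.5 kHz > fs/2 = 22.85 kHz, folds to fs − 28.5 kHz = 17.2 kHz.
47.15 kHz mod fs = 1.45 kHz.
1.45 kHz ≤ fs/2 = 22.85 kHz, appears at 1.45 kHz.
29.35 kHz > fs/2 = 22.85 kHz, folds to fs − 29.35 kHz = 16.35 kHz.
47.15 kHz and 138.55 kHz both map to 1.45 kHz.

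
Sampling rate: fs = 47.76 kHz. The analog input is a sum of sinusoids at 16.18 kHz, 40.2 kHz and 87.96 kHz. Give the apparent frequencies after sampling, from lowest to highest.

fs/2 = 23.88 kHz.
16.18 kHz ≤ fs/2 = 23.88 kHz, passes unchanged.
40.2 kHz > fs/2 = 23.88 kHz, folds to fs − 40.2 kHz = 7.56 kHz.
87.96 kHz mod fs = 40.2 kHz.
40.2 kHz > fs/2 = 23.88 kHz, folds to fs − 40.2 kHz = 7.56 kHz.
Distinct values: {7.56 kHz, 16.18 kHz}.

7.56 kHz, 16.18 kHz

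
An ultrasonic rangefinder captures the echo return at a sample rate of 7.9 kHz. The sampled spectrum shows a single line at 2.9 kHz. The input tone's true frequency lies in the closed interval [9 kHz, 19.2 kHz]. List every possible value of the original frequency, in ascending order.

Frequencies that alias to 2.9 kHz are k·fs ± 2.9 kHz for integer k ≥ 0.
k=0: 2.9 kHz.
k=1: 5 kHz, 10.8 kHz.
k=2: 12.9 kHz, 18.7 kHz.
k=3: 20.8 kHz, 26.6 kHz.
Within [9 kHz, 19.2 kHz]: 10.8 kHz, 12.9 kHz, 18.7 kHz.

10.8 kHz, 12.9 kHz, 18.7 kHz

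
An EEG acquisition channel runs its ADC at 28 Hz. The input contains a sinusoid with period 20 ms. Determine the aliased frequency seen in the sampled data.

6 Hz

T = 20 ms → f = 1/T = 50 Hz.
50 Hz mod fs = 22 Hz.
22 Hz > fs/2 = 14 Hz, folds to fs − 22 Hz = 6 Hz.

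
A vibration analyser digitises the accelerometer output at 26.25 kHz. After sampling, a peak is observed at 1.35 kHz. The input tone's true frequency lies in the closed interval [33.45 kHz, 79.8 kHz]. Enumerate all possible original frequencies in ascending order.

Frequencies that alias to 1.35 kHz are k·fs ± 1.35 kHz for integer k ≥ 0.
k=0: 1.35 kHz.
k=1: 24.9 kHz, 27.6 kHz.
k=2: 51.15 kHz, 53.85 kHz.
k=3: 77.4 kHz, 80.1 kHz.
k=4: 103.65 kHz, 106.35 kHz.
Within [33.45 kHz, 79.8 kHz]: 51.15 kHz, 53.85 kHz, 77.4 kHz.

51.15 kHz, 53.85 kHz, 77.4 kHz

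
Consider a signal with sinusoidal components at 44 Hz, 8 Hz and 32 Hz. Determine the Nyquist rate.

88 Hz

Highest-frequency component: 44 Hz.
Nyquist rate = 2 × 44 Hz = 88 Hz.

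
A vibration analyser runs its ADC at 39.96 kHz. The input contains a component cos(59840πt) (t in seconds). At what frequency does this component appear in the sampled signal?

ω = 59840π rad/s → f = ω/(2π) = 29920 Hz = 29.92 kHz.
29.92 kHz > fs/2 = 19.98 kHz, folds to fs − 29.92 kHz = 10.04 kHz.

10.04 kHz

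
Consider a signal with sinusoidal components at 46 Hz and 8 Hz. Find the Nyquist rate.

Highest-frequency component: 46 Hz.
Nyquist rate = 2 × 46 Hz = 92 Hz.

92 Hz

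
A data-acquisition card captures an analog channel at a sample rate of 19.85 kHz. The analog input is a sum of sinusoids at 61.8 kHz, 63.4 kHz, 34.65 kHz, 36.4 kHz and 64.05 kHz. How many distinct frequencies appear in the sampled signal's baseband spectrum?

fs/2 = 9.925 kHz.
61.8 kHz mod fs = 2.25 kHz.
2.25 kHz ≤ fs/2 = 9.925 kHz, appears at 2.25 kHz.
63.4 kHz mod fs = 3.85 kHz.
3.85 kHz ≤ fs/2 = 9.925 kHz, appears at 3.85 kHz.
34.65 kHz mod fs = 14.8 kHz.
14.8 kHz > fs/2 = 9.925 kHz, folds to fs − 14.8 kHz = 5.05 kHz.
36.4 kHz mod fs = 16.55 kHz.
16.55 kHz > fs/2 = 9.925 kHz, folds to fs − 16.55 kHz = 3.3 kHz.
64.05 kHz mod fs = 4.5 kHz.
4.5 kHz ≤ fs/2 = 9.925 kHz, appears at 4.5 kHz.
Distinct values: {2.25 kHz, 3.3 kHz, 3.85 kHz, 4.5 kHz, 5.05 kHz} → 5.

5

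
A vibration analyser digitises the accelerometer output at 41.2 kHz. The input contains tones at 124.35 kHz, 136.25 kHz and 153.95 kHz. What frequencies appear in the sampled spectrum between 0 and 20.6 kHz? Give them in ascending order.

fs/2 = 20.6 kHz.
124.35 kHz mod fs = 0.75 kHz.
0.75 kHz ≤ fs/2 = 20.6 kHz, appears at 0.75 kHz.
136.25 kHz mod fs = 12.65 kHz.
12.65 kHz ≤ fs/2 = 20.6 kHz, appears at 12.65 kHz.
153.95 kHz mod fs = 30.35 kHz.
30.35 kHz > fs/2 = 20.6 kHz, folds to fs − 30.35 kHz = 10.85 kHz.
Distinct values: {0.75 kHz, 10.85 kHz, 12.65 kHz}.

0.75 kHz, 10.85 kHz, 12.65 kHz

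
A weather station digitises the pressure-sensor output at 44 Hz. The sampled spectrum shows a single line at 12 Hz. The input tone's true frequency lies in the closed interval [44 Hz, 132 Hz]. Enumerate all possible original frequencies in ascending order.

Frequencies that alias to 12 Hz are k·fs ± 12 Hz for integer k ≥ 0.
k=0: 12 Hz.
k=1: 32 Hz, 56 Hz.
k=2: 76 Hz, 100 Hz.
k=3: 120 Hz, 144 Hz.
k=4: 164 Hz, 188 Hz.
Within [44 Hz, 132 Hz]: 56 Hz, 76 Hz, 100 Hz, 120 Hz.

56 Hz, 76 Hz, 100 Hz, 120 Hz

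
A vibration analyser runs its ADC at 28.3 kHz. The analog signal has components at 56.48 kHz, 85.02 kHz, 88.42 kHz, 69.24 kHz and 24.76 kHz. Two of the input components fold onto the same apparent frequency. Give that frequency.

fs/2 = 14.15 kHz.
56.48 kHz mod fs = 28.18 kHz.
28.18 kHz > fs/2 = 14.15 kHz, folds to fs − 28.18 kHz = 0.12 kHz.
85.02 kHz mod fs = 0.12 kHz.
0.12 kHz ≤ fs/2 = 14.15 kHz, appears at 0.12 kHz.
88.42 kHz mod fs = 3.52 kHz.
3.52 kHz ≤ fs/2 = 14.15 kHz, appears at 3.52 kHz.
69.24 kHz mod fs = 12.64 kHz.
12.64 kHz ≤ fs/2 = 14.15 kHz, appears at 12.64 kHz.
24.76 kHz > fs/2 = 14.15 kHz, folds to fs − 24.76 kHz = 3.54 kHz.
56.48 kHz and 85.02 kHz both map to 0.12 kHz.

0.12 kHz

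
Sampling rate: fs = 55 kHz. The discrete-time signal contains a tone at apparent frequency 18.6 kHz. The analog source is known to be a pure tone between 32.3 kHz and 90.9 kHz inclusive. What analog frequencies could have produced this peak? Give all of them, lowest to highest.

36.4 kHz, 73.6 kHz

Frequencies that alias to 18.6 kHz are k·fs ± 18.6 kHz for integer k ≥ 0.
k=0: 18.6 kHz.
k=1: 36.4 kHz, 73.6 kHz.
k=2: 91.4 kHz, 128.6 kHz.
Within [32.3 kHz, 90.9 kHz]: 36.4 kHz, 73.6 kHz.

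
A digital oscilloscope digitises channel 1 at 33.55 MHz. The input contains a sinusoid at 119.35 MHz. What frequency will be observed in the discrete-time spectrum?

14.85 MHz

119.35 MHz mod fs = 18.7 MHz.
18.7 MHz > fs/2 = 16.775 MHz, folds to fs − 18.7 MHz = 14.85 MHz.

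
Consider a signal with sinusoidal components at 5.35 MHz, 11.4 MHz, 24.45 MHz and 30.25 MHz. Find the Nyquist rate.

60.5 MHz

Highest-frequency component: 30.25 MHz.
Nyquist rate = 2 × 30.25 MHz = 60.5 MHz.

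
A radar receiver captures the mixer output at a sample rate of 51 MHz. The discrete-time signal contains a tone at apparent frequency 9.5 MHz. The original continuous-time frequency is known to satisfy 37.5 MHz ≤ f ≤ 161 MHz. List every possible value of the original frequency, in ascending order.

41.5 MHz, 60.5 MHz, 92.5 MHz, 111.5 MHz, 143.5 MHz

Frequencies that alias to 9.5 MHz are k·fs ± 9.5 MHz for integer k ≥ 0.
k=0: 9.5 MHz.
k=1: 41.5 MHz, 60.5 MHz.
k=2: 92.5 MHz, 111.5 MHz.
k=3: 143.5 MHz, 162.5 MHz.
k=4: 194.5 MHz, 213.5 MHz.
Within [37.5 MHz, 161 MHz]: 41.5 MHz, 60.5 MHz, 92.5 MHz, 111.5 MHz, 143.5 MHz.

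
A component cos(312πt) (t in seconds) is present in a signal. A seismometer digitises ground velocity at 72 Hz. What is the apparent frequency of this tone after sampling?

12 Hz

ω = 312π rad/s → f = ω/(2π) = 156 Hz.
156 Hz mod fs = 12 Hz.
12 Hz ≤ fs/2 = 36 Hz, appears at 12 Hz.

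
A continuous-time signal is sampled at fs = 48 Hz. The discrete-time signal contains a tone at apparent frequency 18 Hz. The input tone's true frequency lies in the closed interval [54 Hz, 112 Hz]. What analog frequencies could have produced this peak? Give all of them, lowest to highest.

Frequencies that alias to 18 Hz are k·fs ± 18 Hz for integer k ≥ 0.
k=0: 18 Hz.
k=1: 30 Hz, 66 Hz.
k=2: 78 Hz, 114 Hz.
k=3: 126 Hz, 162 Hz.
Within [54 Hz, 112 Hz]: 66 Hz, 78 Hz.

66 Hz, 78 Hz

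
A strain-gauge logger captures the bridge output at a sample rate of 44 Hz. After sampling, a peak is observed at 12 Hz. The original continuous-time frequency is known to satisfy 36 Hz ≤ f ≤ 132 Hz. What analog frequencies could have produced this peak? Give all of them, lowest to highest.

Frequencies that alias to 12 Hz are k·fs ± 12 Hz for integer k ≥ 0.
k=0: 12 Hz.
k=1: 32 Hz, 56 Hz.
k=2: 76 Hz, 100 Hz.
k=3: 120 Hz, 144 Hz.
k=4: 164 Hz, 188 Hz.
Within [36 Hz, 132 Hz]: 56 Hz, 76 Hz, 100 Hz, 120 Hz.

56 Hz, 76 Hz, 100 Hz, 120 Hz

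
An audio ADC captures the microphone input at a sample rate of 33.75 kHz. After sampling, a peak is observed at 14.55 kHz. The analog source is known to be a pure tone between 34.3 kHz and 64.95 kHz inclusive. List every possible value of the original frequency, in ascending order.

Frequencies that alias to 14.55 kHz are k·fs ± 14.55 kHz for integer k ≥ 0.
k=0: 14.55 kHz.
k=1: 19.2 kHz, 48.3 kHz.
k=2: 52.95 kHz, 82.05 kHz.
k=3: 86.7 kHz, 115.8 kHz.
Within [34.3 kHz, 64.95 kHz]: 48.3 kHz, 52.95 kHz.

48.3 kHz, 52.95 kHz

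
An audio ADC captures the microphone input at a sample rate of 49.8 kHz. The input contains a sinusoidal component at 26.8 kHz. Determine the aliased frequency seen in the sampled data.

26.8 kHz > fs/2 = 24.9 kHz, folds to fs − 26.8 kHz = 23 kHz.

23 kHz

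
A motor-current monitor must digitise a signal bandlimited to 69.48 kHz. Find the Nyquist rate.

138.96 kHz

Nyquist rate = 2 × 69.48 kHz = 138.96 kHz.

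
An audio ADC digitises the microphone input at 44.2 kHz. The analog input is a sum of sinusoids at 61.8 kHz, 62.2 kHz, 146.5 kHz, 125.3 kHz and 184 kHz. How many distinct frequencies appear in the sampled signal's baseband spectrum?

fs/2 = 22.1 kHz.
61.8 kHz mod fs = 17.6 kHz.
17.6 kHz ≤ fs/2 = 22.1 kHz, appears at 17.6 kHz.
62.2 kHz mod fs = 18 kHz.
18 kHz ≤ fs/2 = 22.1 kHz, appears at 18 kHz.
146.5 kHz mod fs = 13.9 kHz.
13.9 kHz ≤ fs/2 = 22.1 kHz, appears at 13.9 kHz.
125.3 kHz mod fs = 36.9 kHz.
36.9 kHz > fs/2 = 22.1 kHz, folds to fs − 36.9 kHz = 7.3 kHz.
184 kHz mod fs = 7.2 kHz.
7.2 kHz ≤ fs/2 = 22.1 kHz, appears at 7.2 kHz.
Distinct values: {7.2 kHz, 7.3 kHz, 13.9 kHz, 17.6 kHz, 18 kHz} → 5.

5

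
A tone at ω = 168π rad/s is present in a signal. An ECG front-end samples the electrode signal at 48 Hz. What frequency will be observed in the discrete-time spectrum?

12 Hz

ω = 168π rad/s → f = ω/(2π) = 84 Hz.
84 Hz mod fs = 36 Hz.
36 Hz > fs/2 = 24 Hz, folds to fs − 36 Hz = 12 Hz.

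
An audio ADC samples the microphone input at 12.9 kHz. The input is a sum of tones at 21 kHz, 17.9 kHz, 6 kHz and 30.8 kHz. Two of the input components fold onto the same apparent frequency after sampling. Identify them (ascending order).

17.9 kHz, 30.8 kHz

fs/2 = 6.45 kHz.
21 kHz mod fs = 8.1 kHz.
8.1 kHz > fs/2 = 6.45 kHz, folds to fs − 8.1 kHz = 4.8 kHz.
17.9 kHz mod fs = 5 kHz.
5 kHz ≤ fs/2 = 6.45 kHz, appears at 5 kHz.
6 kHz ≤ fs/2 = 6.45 kHz, passes unchanged.
30.8 kHz mod fs = 5 kHz.
5 kHz ≤ fs/2 = 6.45 kHz, appears at 5 kHz.
17.9 kHz and 30.8 kHz both map to 5 kHz.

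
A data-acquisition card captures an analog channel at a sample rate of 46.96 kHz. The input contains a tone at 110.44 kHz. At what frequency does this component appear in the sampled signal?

16.52 kHz

110.44 kHz mod fs = 16.52 kHz.
16.52 kHz ≤ fs/2 = 23.48 kHz, appears at 16.52 kHz.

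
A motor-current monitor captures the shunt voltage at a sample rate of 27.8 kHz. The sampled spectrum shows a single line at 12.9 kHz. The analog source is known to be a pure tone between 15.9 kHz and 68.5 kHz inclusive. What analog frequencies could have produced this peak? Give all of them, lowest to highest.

Frequencies that alias to 12.9 kHz are k·fs ± 12.9 kHz for integer k ≥ 0.
k=0: 12.9 kHz.
k=1: 14.9 kHz, 40.7 kHz.
k=2: 42.7 kHz, 68.5 kHz.
k=3: 70.5 kHz, 96.3 kHz.
Within [15.9 kHz, 68.5 kHz]: 40.7 kHz, 42.7 kHz, 68.5 kHz.

40.7 kHz, 42.7 kHz, 68.5 kHz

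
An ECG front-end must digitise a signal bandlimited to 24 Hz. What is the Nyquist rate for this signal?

Nyquist rate = 2 × 24 Hz = 48 Hz.

48 Hz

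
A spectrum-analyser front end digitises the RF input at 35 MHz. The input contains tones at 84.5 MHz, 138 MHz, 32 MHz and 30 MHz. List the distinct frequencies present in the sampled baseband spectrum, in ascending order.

2 MHz, 3 MHz, 5 MHz, 14.5 MHz

fs/2 = 17.5 MHz.
84.5 MHz mod fs = 14.5 MHz.
14.5 MHz ≤ fs/2 = 17.5 MHz, appears at 14.5 MHz.
138 MHz mod fs = 33 MHz.
33 MHz > fs/2 = 17.5 MHz, folds to fs − 33 MHz = 2 MHz.
32 MHz > fs/2 = 17.5 MHz, folds to fs − 32 MHz = 3 MHz.
30 MHz > fs/2 = 17.5 MHz, folds to fs − 30 MHz = 5 MHz.
Distinct values: {2 MHz, 3 MHz, 5 MHz, 14.5 MHz}.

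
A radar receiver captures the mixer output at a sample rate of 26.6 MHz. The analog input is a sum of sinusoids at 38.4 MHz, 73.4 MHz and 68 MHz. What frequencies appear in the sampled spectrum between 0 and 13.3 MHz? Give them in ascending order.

fs/2 = 13.3 MHz.
38.4 MHz mod fs = 11.8 MHz.
11.8 MHz ≤ fs/2 = 13.3 MHz, appears at 11.8 MHz.
73.4 MHz mod fs = 20.2 MHz.
20.2 MHz > fs/2 = 13.3 MHz, folds to fs − 20.2 MHz = 6.4 MHz.
68 MHz mod fs = 14.8 MHz.
14.8 MHz > fs/2 = 13.3 MHz, folds to fs − 14.8 MHz = 11.8 MHz.
Distinct values: {6.4 MHz, 11.8 MHz}.

6.4 MHz, 11.8 MHz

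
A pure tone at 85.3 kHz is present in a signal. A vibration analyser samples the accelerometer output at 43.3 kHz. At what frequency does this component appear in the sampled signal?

1.3 kHz

85.3 kHz mod fs = 42 kHz.
42 kHz > fs/2 = 21.65 kHz, folds to fs − 42 kHz = 1.3 kHz.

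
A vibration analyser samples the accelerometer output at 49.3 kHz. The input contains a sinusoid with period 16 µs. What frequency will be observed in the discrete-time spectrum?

T = 16 µs → f = 1/T = 62.5 kHz.
62.5 kHz mod fs = 13.2 kHz.
13.2 kHz ≤ fs/2 = 24.65 kHz, appears at 13.2 kHz.

13.2 kHz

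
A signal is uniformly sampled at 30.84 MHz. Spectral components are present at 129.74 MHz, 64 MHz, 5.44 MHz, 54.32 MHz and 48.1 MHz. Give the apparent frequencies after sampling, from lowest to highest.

fs/2 = 15.42 MHz.
129.74 MHz mod fs = 6.38 MHz.
6.38 MHz ≤ fs/2 = 15.42 MHz, appears at 6.38 MHz.
64 MHz mod fs = 2.32 MHz.
2.32 MHz ≤ fs/2 = 15.42 MHz, appears at 2.32 MHz.
5.44 MHz ≤ fs/2 = 15.42 MHz, passes unchanged.
54.32 MHz mod fs = 23.48 MHz.
23.48 MHz > fs/2 = 15.42 MHz, folds to fs − 23.48 MHz = 7.36 MHz.
48.1 MHz mod fs = 17.26 MHz.
17.26 MHz > fs/2 = 15.42 MHz, folds to fs − 17.26 MHz = 13.58 MHz.
Distinct values: {2.32 MHz, 5.44 MHz, 6.38 MHz, 7.36 MHz, 13.58 MHz}.

2.32 MHz, 5.44 MHz, 6.38 MHz, 7.36 MHz, 13.58 MHz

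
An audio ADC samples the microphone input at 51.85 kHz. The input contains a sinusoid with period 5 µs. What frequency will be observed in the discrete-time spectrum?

T = 5 µs → f = 1/T = 200 kHz.
200 kHz mod fs = 44.45 kHz.
44.45 kHz > fs/2 = 25.925 kHz, folds to fs − 44.45 kHz = 7.4 kHz.

7.4 kHz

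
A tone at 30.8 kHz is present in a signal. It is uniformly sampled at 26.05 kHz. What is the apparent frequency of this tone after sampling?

30.8 kHz mod fs = 4.75 kHz.
4.75 kHz ≤ fs/2 = 13.025 kHz, appears at 4.75 kHz.

4.75 kHz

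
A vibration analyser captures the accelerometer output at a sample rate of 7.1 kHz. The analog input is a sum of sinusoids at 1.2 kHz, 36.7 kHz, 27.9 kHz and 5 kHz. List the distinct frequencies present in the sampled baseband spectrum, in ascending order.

0.5 kHz, 1.2 kHz, 2.1 kHz

fs/2 = 3.55 kHz.
1.2 kHz ≤ fs/2 = 3.55 kHz, passes unchanged.
36.7 kHz mod fs = 1.2 kHz.
1.2 kHz ≤ fs/2 = 3.55 kHz, appears at 1.2 kHz.
27.9 kHz mod fs = 6.6 kHz.
6.6 kHz > fs/2 = 3.55 kHz, folds to fs − 6.6 kHz = 0.5 kHz.
5 kHz > fs/2 = 3.55 kHz, folds to fs − 5 kHz = 2.1 kHz.
Distinct values: {0.5 kHz, 1.2 kHz, 2.1 kHz}.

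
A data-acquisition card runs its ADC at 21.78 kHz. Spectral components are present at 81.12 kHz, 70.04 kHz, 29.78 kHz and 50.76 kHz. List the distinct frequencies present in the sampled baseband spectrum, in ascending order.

fs/2 = 10.89 kHz.
81.12 kHz mod fs = 15.78 kHz.
15.78 kHz > fs/2 = 10.89 kHz, folds to fs − 15.78 kHz = 6 kHz.
70.04 kHz mod fs = 4.7 kHz.
4.7 kHz ≤ fs/2 = 10.89 kHz, appears at 4.7 kHz.
29.78 kHz mod fs = 8 kHz.
8 kHz ≤ fs/2 = 10.89 kHz, appears at 8 kHz.
50.76 kHz mod fs = 7.2 kHz.
7.2 kHz ≤ fs/2 = 10.89 kHz, appears at 7.2 kHz.
Distinct values: {4.7 kHz, 6 kHz, 7.2 kHz, 8 kHz}.

4.7 kHz, 6 kHz, 7.2 kHz, 8 kHz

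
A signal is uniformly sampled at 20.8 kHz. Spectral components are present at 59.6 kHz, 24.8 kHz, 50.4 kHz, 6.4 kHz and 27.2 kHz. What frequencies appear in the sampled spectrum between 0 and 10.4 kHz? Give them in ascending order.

fs/2 = 10.4 kHz.
59.6 kHz mod fs = 18 kHz.
18 kHz > fs/2 = 10.4 kHz, folds to fs − 18 kHz = 2.8 kHz.
24.8 kHz mod fs = 4 kHz.
4 kHz ≤ fs/2 = 10.4 kHz, appears at 4 kHz.
50.4 kHz mod fs = 8.8 kHz.
8.8 kHz ≤ fs/2 = 10.4 kHz, appears at 8.8 kHz.
6.4 kHz ≤ fs/2 = 10.4 kHz, passes unchanged.
27.2 kHz mod fs = 6.4 kHz.
6.4 kHz ≤ fs/2 = 10.4 kHz, appears at 6.4 kHz.
Distinct values: {2.8 kHz, 4 kHz, 6.4 kHz, 8.8 kHz}.

2.8 kHz, 4 kHz, 6.4 kHz, 8.8 kHz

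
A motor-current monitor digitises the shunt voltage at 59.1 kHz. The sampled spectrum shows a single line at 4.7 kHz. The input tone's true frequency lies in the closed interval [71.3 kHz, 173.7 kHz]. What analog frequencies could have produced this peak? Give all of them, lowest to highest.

Frequencies that alias to 4.7 kHz are k·fs ± 4.7 kHz for integer k ≥ 0.
k=0: 4.7 kHz.
k=1: 54.4 kHz, 63.8 kHz.
k=2: 113.5 kHz, 122.9 kHz.
k=3: 172.6 kHz, 182 kHz.
k=4: 231.7 kHz, 241.1 kHz.
Within [71.3 kHz, 173.7 kHz]: 113.5 kHz, 122.9 kHz, 172.6 kHz.

113.5 kHz, 122.9 kHz, 172.6 kHz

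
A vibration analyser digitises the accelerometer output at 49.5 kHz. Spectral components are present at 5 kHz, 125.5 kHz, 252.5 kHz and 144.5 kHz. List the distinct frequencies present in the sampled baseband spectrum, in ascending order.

4 kHz, 5 kHz, 23 kHz

fs/2 = 24.75 kHz.
5 kHz ≤ fs/2 = 24.75 kHz, passes unchanged.
125.5 kHz mod fs = 26.5 kHz.
26.5 kHz > fs/2 = 24.75 kHz, folds to fs − 26.5 kHz = 23 kHz.
252.5 kHz mod fs = 5 kHz.
5 kHz ≤ fs/2 = 24.75 kHz, appears at 5 kHz.
144.5 kHz mod fs = 45.5 kHz.
45.5 kHz > fs/2 = 24.75 kHz, folds to fs − 45.5 kHz = 4 kHz.
Distinct values: {4 kHz, 5 kHz, 23 kHz}.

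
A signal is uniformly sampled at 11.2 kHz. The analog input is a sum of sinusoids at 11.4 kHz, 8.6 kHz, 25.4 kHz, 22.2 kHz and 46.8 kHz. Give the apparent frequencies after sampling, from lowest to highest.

0.2 kHz, 2 kHz, 2.6 kHz, 3 kHz

fs/2 = 5.6 kHz.
11.4 kHz mod fs = 0.2 kHz.
0.2 kHz ≤ fs/2 = 5.6 kHz, appears at 0.2 kHz.
8.6 kHz > fs/2 = 5.6 kHz, folds to fs − 8.6 kHz = 2.6 kHz.
25.4 kHz mod fs = 3 kHz.
3 kHz ≤ fs/2 = 5.6 kHz, appears at 3 kHz.
22.2 kHz mod fs = 11 kHz.
11 kHz > fs/2 = 5.6 kHz, folds to fs − 11 kHz = 0.2 kHz.
46.8 kHz mod fs = 2 kHz.
2 kHz ≤ fs/2 = 5.6 kHz, appears at 2 kHz.
Distinct values: {0.2 kHz, 2 kHz, 2.6 kHz, 3 kHz}.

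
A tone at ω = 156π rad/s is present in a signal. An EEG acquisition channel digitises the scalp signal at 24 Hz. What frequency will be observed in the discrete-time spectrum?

ω = 156π rad/s → f = ω/(2π) = 78 Hz.
78 Hz mod fs = 6 Hz.
6 Hz ≤ fs/2 = 12 Hz, appears at 6 Hz.

6 Hz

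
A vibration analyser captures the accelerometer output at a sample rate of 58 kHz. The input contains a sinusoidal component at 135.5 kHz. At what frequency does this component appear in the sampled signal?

135.5 kHz mod fs = 19.5 kHz.
19.5 kHz ≤ fs/2 = 29 kHz, appears at 19.5 kHz.

19.5 kHz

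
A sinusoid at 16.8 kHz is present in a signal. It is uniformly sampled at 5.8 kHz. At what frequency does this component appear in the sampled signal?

0.6 kHz

16.8 kHz mod fs = 5.2 kHz.
5.2 kHz > fs/2 = 2.9 kHz, folds to fs − 5.2 kHz = 0.6 kHz.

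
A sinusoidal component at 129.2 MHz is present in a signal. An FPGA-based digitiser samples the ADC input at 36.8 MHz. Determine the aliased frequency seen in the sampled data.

18 MHz

129.2 MHz mod fs = 18.8 MHz.
18.8 MHz > fs/2 = 18.4 MHz, folds to fs − 18.8 MHz = 18 MHz.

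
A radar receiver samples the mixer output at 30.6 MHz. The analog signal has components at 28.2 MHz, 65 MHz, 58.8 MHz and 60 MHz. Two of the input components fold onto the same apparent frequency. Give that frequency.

2.4 MHz

fs/2 = 15.3 MHz.
28.2 MHz > fs/2 = 15.3 MHz, folds to fs − 28.2 MHz = 2.4 MHz.
65 MHz mod fs = 3.8 MHz.
3.8 MHz ≤ fs/2 = 15.3 MHz, appears at 3.8 MHz.
58.8 MHz mod fs = 28.2 MHz.
28.2 MHz > fs/2 = 15.3 MHz, folds to fs − 28.2 MHz = 2.4 MHz.
60 MHz mod fs = 29.4 MHz.
29.4 MHz > fs/2 = 15.3 MHz, folds to fs − 29.4 MHz = 1.2 MHz.
28.2 MHz and 58.8 MHz both map to 2.4 MHz.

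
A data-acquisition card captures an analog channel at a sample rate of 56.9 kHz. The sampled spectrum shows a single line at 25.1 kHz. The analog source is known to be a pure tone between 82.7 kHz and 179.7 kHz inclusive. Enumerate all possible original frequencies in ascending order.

88.7 kHz, 138.9 kHz, 145.6 kHz

Frequencies that alias to 25.1 kHz are k·fs ± 25.1 kHz for integer k ≥ 0.
k=0: 25.1 kHz.
k=1: 31.8 kHz, 82 kHz.
k=2: 88.7 kHz, 138.9 kHz.
k=3: 145.6 kHz, 195.8 kHz.
k=4: 202.5 kHz, 252.7 kHz.
Within [82.7 kHz, 179.7 kHz]: 88.7 kHz, 138.9 kHz, 145.6 kHz.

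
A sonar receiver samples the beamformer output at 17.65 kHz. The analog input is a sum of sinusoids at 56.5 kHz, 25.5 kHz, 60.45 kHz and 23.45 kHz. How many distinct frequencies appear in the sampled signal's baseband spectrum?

4

fs/2 = 8.825 kHz.
56.5 kHz mod fs = 3.55 kHz.
3.55 kHz ≤ fs/2 = 8.825 kHz, appears at 3.55 kHz.
25.5 kHz mod fs = 7.85 kHz.
7.85 kHz ≤ fs/2 = 8.825 kHz, appears at 7.85 kHz.
60.45 kHz mod fs = 7.5 kHz.
7.5 kHz ≤ fs/2 = 8.825 kHz, appears at 7.5 kHz.
23.45 kHz mod fs = 5.8 kHz.
5.8 kHz ≤ fs/2 = 8.825 kHz, appears at 5.8 kHz.
Distinct values: {3.55 kHz, 5.8 kHz, 7.5 kHz, 7.85 kHz} → 4.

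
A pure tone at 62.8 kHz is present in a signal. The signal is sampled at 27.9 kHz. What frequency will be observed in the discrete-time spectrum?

7 kHz

62.8 kHz mod fs = 7 kHz.
7 kHz ≤ fs/2 = 13.95 kHz, appears at 7 kHz.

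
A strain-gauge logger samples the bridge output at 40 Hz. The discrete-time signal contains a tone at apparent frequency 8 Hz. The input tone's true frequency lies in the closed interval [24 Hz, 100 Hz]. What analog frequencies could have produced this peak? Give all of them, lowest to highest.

32 Hz, 48 Hz, 72 Hz, 88 Hz

Frequencies that alias to 8 Hz are k·fs ± 8 Hz for integer k ≥ 0.
k=0: 8 Hz.
k=1: 32 Hz, 48 Hz.
k=2: 72 Hz, 88 Hz.
k=3: 112 Hz, 128 Hz.
Within [24 Hz, 100 Hz]: 32 Hz, 48 Hz, 72 Hz, 88 Hz.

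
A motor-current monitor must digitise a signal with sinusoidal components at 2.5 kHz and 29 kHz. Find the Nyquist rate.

58 kHz

Highest-frequency component: 29 kHz.
Nyquist rate = 2 × 29 kHz = 58 kHz.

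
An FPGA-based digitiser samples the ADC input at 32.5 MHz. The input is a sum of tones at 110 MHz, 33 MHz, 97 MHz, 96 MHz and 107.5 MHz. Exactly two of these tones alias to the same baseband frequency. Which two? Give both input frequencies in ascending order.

33 MHz, 97 MHz

fs/2 = 16.25 MHz.
110 MHz mod fs = 12.5 MHz.
12.5 MHz ≤ fs/2 = 16.25 MHz, appears at 12.5 MHz.
33 MHz mod fs = 0.5 MHz.
0.5 MHz ≤ fs/2 = 16.25 MHz, appears at 0.5 MHz.
97 MHz mod fs = 32 MHz.
32 MHz > fs/2 = 16.25 MHz, folds to fs − 32 MHz = 0.5 MHz.
96 MHz mod fs = 31 MHz.
31 MHz > fs/2 = 16.25 MHz, folds to fs − 31 MHz = 1.5 MHz.
107.5 MHz mod fs = 10 MHz.
10 MHz ≤ fs/2 = 16.25 MHz, appears at 10 MHz.
33 MHz and 97 MHz both map to 0.5 MHz.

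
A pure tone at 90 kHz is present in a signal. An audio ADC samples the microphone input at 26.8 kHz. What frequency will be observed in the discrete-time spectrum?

90 kHz mod fs = 9.6 kHz.
9.6 kHz ≤ fs/2 = 13.4 kHz, appears at 9.6 kHz.

9.6 kHz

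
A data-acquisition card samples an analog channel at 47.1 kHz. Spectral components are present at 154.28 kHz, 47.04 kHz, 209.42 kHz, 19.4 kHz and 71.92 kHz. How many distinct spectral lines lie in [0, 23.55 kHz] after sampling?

5

fs/2 = 23.55 kHz.
154.28 kHz mod fs = 12.98 kHz.
12.98 kHz ≤ fs/2 = 23.55 kHz, appears at 12.98 kHz.
47.04 kHz > fs/2 = 23.55 kHz, folds to fs − 47.04 kHz = 0.06 kHz.
209.42 kHz mod fs = 21.02 kHz.
21.02 kHz ≤ fs/2 = 23.55 kHz, appears at 21.02 kHz.
19.4 kHz ≤ fs/2 = 23.55 kHz, passes unchanged.
71.92 kHz mod fs = 24.82 kHz.
24.82 kHz > fs/2 = 23.55 kHz, folds to fs − 24.82 kHz = 22.28 kHz.
Distinct values: {0.06 kHz, 12.98 kHz, 19.4 kHz, 21.02 kHz, 22.28 kHz} → 5.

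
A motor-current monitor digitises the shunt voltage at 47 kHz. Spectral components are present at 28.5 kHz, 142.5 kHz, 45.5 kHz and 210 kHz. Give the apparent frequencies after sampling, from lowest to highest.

1.5 kHz, 18.5 kHz, 22 kHz

fs/2 = 23.5 kHz.
28.5 kHz > fs/2 = 23.5 kHz, folds to fs − 28.5 kHz = 18.5 kHz.
142.5 kHz mod fs = 1.5 kHz.
1.5 kHz ≤ fs/2 = 23.5 kHz, appears at 1.5 kHz.
45.5 kHz > fs/2 = 23.5 kHz, folds to fs − 45.5 kHz = 1.5 kHz.
210 kHz mod fs = 22 kHz.
22 kHz ≤ fs/2 = 23.5 kHz, appears at 22 kHz.
Distinct values: {1.5 kHz, 18.5 kHz, 22 kHz}.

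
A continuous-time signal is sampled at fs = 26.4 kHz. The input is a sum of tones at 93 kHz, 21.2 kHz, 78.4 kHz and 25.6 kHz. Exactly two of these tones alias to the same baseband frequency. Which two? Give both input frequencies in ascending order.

25.6 kHz, 78.4 kHz

fs/2 = 13.2 kHz.
93 kHz mod fs = 13.8 kHz.
13.8 kHz > fs/2 = 13.2 kHz, folds to fs − 13.8 kHz = 12.6 kHz.
21.2 kHz > fs/2 = 13.2 kHz, folds to fs − 21.2 kHz = 5.2 kHz.
78.4 kHz mod fs = 25.6 kHz.
25.6 kHz > fs/2 = 13.2 kHz, folds to fs − 25.6 kHz = 0.8 kHz.
25.6 kHz > fs/2 = 13.2 kHz, folds to fs − 25.6 kHz = 0.8 kHz.
25.6 kHz and 78.4 kHz both map to 0.8 kHz.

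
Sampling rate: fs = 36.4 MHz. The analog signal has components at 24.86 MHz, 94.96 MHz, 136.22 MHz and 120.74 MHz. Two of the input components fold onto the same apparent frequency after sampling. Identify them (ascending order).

fs/2 = 18.2 MHz.
24.86 MHz > fs/2 = 18.2 MHz, folds to fs − 24.86 MHz = 11.54 MHz.
94.96 MHz mod fs = 22.16 MHz.
22.16 MHz > fs/2 = 18.2 MHz, folds to fs − 22.16 MHz = 14.24 MHz.
136.22 MHz mod fs = 27.02 MHz.
27.02 MHz > fs/2 = 18.2 MHz, folds to fs − 27.02 MHz = 9.38 MHz.
120.74 MHz mod fs = 11.54 MHz.
11.54 MHz ≤ fs/2 = 18.2 MHz, appears at 11.54 MHz.
24.86 MHz and 120.74 MHz both map to 11.54 MHz.

24.86 MHz, 120.74 MHz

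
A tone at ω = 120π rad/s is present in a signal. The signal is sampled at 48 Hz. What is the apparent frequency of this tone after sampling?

12 Hz

ω = 120π rad/s → f = ω/(2π) = 60 Hz.
60 Hz mod fs = 12 Hz.
12 Hz ≤ fs/2 = 24 Hz, appears at 12 Hz.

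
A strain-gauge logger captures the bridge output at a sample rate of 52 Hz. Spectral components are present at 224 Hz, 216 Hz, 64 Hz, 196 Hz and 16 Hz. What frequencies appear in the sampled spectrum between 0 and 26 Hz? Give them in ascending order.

8 Hz, 12 Hz, 16 Hz

fs/2 = 26 Hz.
224 Hz mod fs = 16 Hz.
16 Hz ≤ fs/2 = 26 Hz, appears at 16 Hz.
216 Hz mod fs = 8 Hz.
8 Hz ≤ fs/2 = 26 Hz, appears at 8 Hz.
64 Hz mod fs = 12 Hz.
12 Hz ≤ fs/2 = 26 Hz, appears at 12 Hz.
196 Hz mod fs = 40 Hz.
40 Hz > fs/2 = 26 Hz, folds to fs − 40 Hz = 12 Hz.
16 Hz ≤ fs/2 = 26 Hz, passes unchanged.
Distinct values: {8 Hz, 12 Hz, 16 Hz}.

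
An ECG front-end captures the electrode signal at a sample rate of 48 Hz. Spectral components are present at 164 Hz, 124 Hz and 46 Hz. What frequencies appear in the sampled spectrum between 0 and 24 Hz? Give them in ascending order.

2 Hz, 20 Hz

fs/2 = 24 Hz.
164 Hz mod fs = 20 Hz.
20 Hz ≤ fs/2 = 24 Hz, appears at 20 Hz.
124 Hz mod fs = 28 Hz.
28 Hz > fs/2 = 24 Hz, folds to fs − 28 Hz = 20 Hz.
46 Hz > fs/2 = 24 Hz, folds to fs − 46 Hz = 2 Hz.
Distinct values: {2 Hz, 20 Hz}.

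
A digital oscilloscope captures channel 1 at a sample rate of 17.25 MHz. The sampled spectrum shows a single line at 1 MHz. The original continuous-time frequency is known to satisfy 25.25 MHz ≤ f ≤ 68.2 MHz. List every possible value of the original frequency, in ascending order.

33.5 MHz, 35.5 MHz, 50.75 MHz, 52.75 MHz, 68 MHz

Frequencies that alias to 1 MHz are k·fs ± 1 MHz for integer k ≥ 0.
k=0: 1 MHz.
k=1: 16.25 MHz, 18.25 MHz.
k=2: 33.5 MHz, 35.5 MHz.
k=3: 50.75 MHz, 52.75 MHz.
k=4: 68 MHz, 70 MHz.
k=5: 85.25 MHz, 87.25 MHz.
Within [25.25 MHz, 68.2 MHz]: 33.5 MHz, 35.5 MHz, 50.75 MHz, 52.75 MHz, 68 MHz.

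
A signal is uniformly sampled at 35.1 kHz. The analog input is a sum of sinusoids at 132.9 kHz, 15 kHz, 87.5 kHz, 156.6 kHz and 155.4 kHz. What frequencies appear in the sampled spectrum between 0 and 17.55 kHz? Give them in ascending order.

7.5 kHz, 15 kHz, 16.2 kHz, 17.3 kHz

fs/2 = 17.55 kHz.
132.9 kHz mod fs = 27.6 kHz.
27.6 kHz > fs/2 = 17.55 kHz, folds to fs − 27.6 kHz = 7.5 kHz.
15 kHz ≤ fs/2 = 17.55 kHz, passes unchanged.
87.5 kHz mod fs = 17.3 kHz.
17.3 kHz ≤ fs/2 = 17.55 kHz, appears at 17.3 kHz.
156.6 kHz mod fs = 16.2 kHz.
16.2 kHz ≤ fs/2 = 17.55 kHz, appears at 16.2 kHz.
155.4 kHz mod fs = 15 kHz.
15 kHz ≤ fs/2 = 17.55 kHz, appears at 15 kHz.
Distinct values: {7.5 kHz, 15 kHz, 16.2 kHz, 17.3 kHz}.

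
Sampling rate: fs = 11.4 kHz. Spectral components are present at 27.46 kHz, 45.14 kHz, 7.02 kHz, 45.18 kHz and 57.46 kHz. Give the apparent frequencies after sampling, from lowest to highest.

fs/2 = 5.7 kHz.
27.46 kHz mod fs = 4.66 kHz.
4.66 kHz ≤ fs/2 = 5.7 kHz, appears at 4.66 kHz.
45.14 kHz mod fs = 10.94 kHz.
10.94 kHz > fs/2 = 5.7 kHz, folds to fs − 10.94 kHz = 0.46 kHz.
7.02 kHz > fs/2 = 5.7 kHz, folds to fs − 7.02 kHz = 4.38 kHz.
45.18 kHz mod fs = 10.98 kHz.
10.98 kHz > fs/2 = 5.7 kHz, folds to fs − 10.98 kHz = 0.42 kHz.
57.46 kHz mod fs = 0.46 kHz.
0.46 kHz ≤ fs/2 = 5.7 kHz, appears at 0.46 kHz.
Distinct values: {0.42 kHz, 0.46 kHz, 4.38 kHz, 4.66 kHz}.

0.42 kHz, 0.46 kHz, 4.38 kHz, 4.66 kHz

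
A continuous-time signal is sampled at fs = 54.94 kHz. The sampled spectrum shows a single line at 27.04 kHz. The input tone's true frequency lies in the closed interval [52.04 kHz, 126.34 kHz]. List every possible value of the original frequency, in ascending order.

Frequencies that alias to 27.04 kHz are k·fs ± 27.04 kHz for integer k ≥ 0.
k=0: 27.04 kHz.
k=1: 27.9 kHz, 81.98 kHz.
k=2: 82.84 kHz, 136.92 kHz.
k=3: 137.78 kHz, 191.86 kHz.
Within [52.04 kHz, 126.34 kHz]: 81.98 kHz, 82.84 kHz.

81.98 kHz, 82.84 kHz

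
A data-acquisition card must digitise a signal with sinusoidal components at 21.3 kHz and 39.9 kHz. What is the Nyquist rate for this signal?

79.8 kHz

Highest-frequency component: 39.9 kHz.
Nyquist rate = 2 × 39.9 kHz = 79.8 kHz.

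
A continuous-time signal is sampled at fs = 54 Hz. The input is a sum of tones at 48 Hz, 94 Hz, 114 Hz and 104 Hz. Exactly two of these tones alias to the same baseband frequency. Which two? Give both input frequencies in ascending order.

fs/2 = 27 Hz.
48 Hz > fs/2 = 27 Hz, folds to fs − 48 Hz = 6 Hz.
94 Hz mod fs = 40 Hz.
40 Hz > fs/2 = 27 Hz, folds to fs − 40 Hz = 14 Hz.
114 Hz mod fs = 6 Hz.
6 Hz ≤ fs/2 = 27 Hz, appears at 6 Hz.
104 Hz mod fs = 50 Hz.
50 Hz > fs/2 = 27 Hz, folds to fs − 50 Hz = 4 Hz.
48 Hz and 114 Hz both map to 6 Hz.

48 Hz, 114 Hz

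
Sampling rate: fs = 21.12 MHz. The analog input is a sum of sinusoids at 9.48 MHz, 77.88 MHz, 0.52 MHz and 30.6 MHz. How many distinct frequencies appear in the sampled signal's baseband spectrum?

3

fs/2 = 10.56 MHz.
9.48 MHz ≤ fs/2 = 10.56 MHz, passes unchanged.
77.88 MHz mod fs = 14.52 MHz.
14.52 MHz > fs/2 = 10.56 MHz, folds to fs − 14.52 MHz = 6.6 MHz.
0.52 MHz ≤ fs/2 = 10.56 MHz, passes unchanged.
30.6 MHz mod fs = 9.48 MHz.
9.48 MHz ≤ fs/2 = 10.56 MHz, appears at 9.48 MHz.
Distinct values: {0.52 MHz, 6.6 MHz, 9.48 MHz} → 3.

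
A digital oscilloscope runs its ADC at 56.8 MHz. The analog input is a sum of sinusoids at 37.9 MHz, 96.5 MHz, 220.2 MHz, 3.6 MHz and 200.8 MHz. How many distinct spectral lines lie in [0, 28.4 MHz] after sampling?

fs/2 = 28.4 MHz.
37.9 MHz > fs/2 = 28.4 MHz, folds to fs − 37.9 MHz = 18.9 MHz.
96.5 MHz mod fs = 39.7 MHz.
39.7 MHz > fs/2 = 28.4 MHz, folds to fs − 39.7 MHz = 17.1 MHz.
220.2 MHz mod fs = 49.8 MHz.
49.8 MHz > fs/2 = 28.4 MHz, folds to fs − 49.8 MHz = 7 MHz.
3.6 MHz ≤ fs/2 = 28.4 MHz, passes unchanged.
200.8 MHz mod fs = 30.4 MHz.
30.4 MHz > fs/2 = 28.4 MHz, folds to fs − 30.4 MHz = 26.4 MHz.
Distinct values: {3.6 MHz, 7 MHz, 17.1 MHz, 18.9 MHz, 26.4 MHz} → 5.

5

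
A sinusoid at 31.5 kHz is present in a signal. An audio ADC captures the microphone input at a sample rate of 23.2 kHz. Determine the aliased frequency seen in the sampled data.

31.5 kHz mod fs = 8.3 kHz.
8.3 kHz ≤ fs/2 = 11.6 kHz, appears at 8.3 kHz.

8.3 kHz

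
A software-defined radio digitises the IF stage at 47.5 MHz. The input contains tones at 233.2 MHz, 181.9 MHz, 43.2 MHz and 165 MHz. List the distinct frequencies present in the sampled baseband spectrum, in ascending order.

fs/2 = 23.75 MHz.
233.2 MHz mod fs = 43.2 MHz.
43.2 MHz > fs/2 = 23.75 MHz, folds to fs − 43.2 MHz = 4.3 MHz.
181.9 MHz mod fs = 39.4 MHz.
39.4 MHz > fs/2 = 23.75 MHz, folds to fs − 39.4 MHz = 8.1 MHz.
43.2 MHz > fs/2 = 23.75 MHz, folds to fs − 43.2 MHz = 4.3 MHz.
165 MHz mod fs = 22.5 MHz.
22.5 MHz ≤ fs/2 = 23.75 MHz, appears at 22.5 MHz.
Distinct values: {4.3 MHz, 8.1 MHz, 22.5 MHz}.

4.3 MHz, 8.1 MHz, 22.5 MHz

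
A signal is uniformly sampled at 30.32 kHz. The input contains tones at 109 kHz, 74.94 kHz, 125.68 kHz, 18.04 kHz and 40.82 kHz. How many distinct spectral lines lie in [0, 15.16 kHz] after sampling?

fs/2 = 15.16 kHz.
109 kHz mod fs = 18.04 kHz.
18.04 kHz > fs/2 = 15.16 kHz, folds to fs − 18.04 kHz = 12.28 kHz.
74.94 kHz mod fs = 14.3 kHz.
14.3 kHz ≤ fs/2 = 15.16 kHz, appears at 14.3 kHz.
125.68 kHz mod fs = 4.4 kHz.
4.4 kHz ≤ fs/2 = 15.16 kHz, appears at 4.4 kHz.
18.04 kHz > fs/2 = 15.16 kHz, folds to fs − 18.04 kHz = 12.28 kHz.
40.82 kHz mod fs = 10.5 kHz.
10.5 kHz ≤ fs/2 = 15.16 kHz, appears at 10.5 kHz.
Distinct values: {4.4 kHz, 10.5 kHz, 12.28 kHz, 14.3 kHz} → 4.

4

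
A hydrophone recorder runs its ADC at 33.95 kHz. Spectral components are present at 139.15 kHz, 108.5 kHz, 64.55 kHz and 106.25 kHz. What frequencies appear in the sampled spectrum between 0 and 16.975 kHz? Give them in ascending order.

fs/2 = 16.975 kHz.
139.15 kHz mod fs = 3.35 kHz.
3.35 kHz ≤ fs/2 = 16.975 kHz, appears at 3.35 kHz.
108.5 kHz mod fs = 6.65 kHz.
6.65 kHz ≤ fs/2 = 16.975 kHz, appears at 6.65 kHz.
64.55 kHz mod fs = 30.6 kHz.
30.6 kHz > fs/2 = 16.975 kHz, folds to fs − 30.6 kHz = 3.35 kHz.
106.25 kHz mod fs = 4.4 kHz.
4.4 kHz ≤ fs/2 = 16.975 kHz, appears at 4.4 kHz.
Distinct values: {3.35 kHz, 4.4 kHz, 6.65 kHz}.

3.35 kHz, 4.4 kHz, 6.65 kHz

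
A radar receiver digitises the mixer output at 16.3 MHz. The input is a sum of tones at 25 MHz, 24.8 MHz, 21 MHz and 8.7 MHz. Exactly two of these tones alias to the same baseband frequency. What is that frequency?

7.6 MHz

fs/2 = 8.15 MHz.
25 MHz mod fs = 8.7 MHz.
8.7 MHz > fs/2 = 8.15 MHz, folds to fs − 8.7 MHz = 7.6 MHz.
24.8 MHz mod fs = 8.5 MHz.
8.5 MHz > fs/2 = 8.15 MHz, folds to fs − 8.5 MHz = 7.8 MHz.
21 MHz mod fs = 4.7 MHz.
4.7 MHz ≤ fs/2 = 8.15 MHz, appears at 4.7 MHz.
8.7 MHz > fs/2 = 8.15 MHz, folds to fs − 8.7 MHz = 7.6 MHz.
8.7 MHz and 25 MHz both map to 7.6 MHz.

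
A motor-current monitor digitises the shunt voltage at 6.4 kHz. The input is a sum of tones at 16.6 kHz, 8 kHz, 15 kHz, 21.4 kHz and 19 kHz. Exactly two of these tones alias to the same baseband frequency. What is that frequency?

fs/2 = 3.2 kHz.
16.6 kHz mod fs = 3.8 kHz.
3.8 kHz > fs/2 = 3.2 kHz, folds to fs − 3.8 kHz = 2.6 kHz.
8 kHz mod fs = 1.6 kHz.
1.6 kHz ≤ fs/2 = 3.2 kHz, appears at 1.6 kHz.
15 kHz mod fs = 2.2 kHz.
2.2 kHz ≤ fs/2 = 3.2 kHz, appears at 2.2 kHz.
21.4 kHz mod fs = 2.2 kHz.
2.2 kHz ≤ fs/2 = 3.2 kHz, appears at 2.2 kHz.
19 kHz mod fs = 6.2 kHz.
6.2 kHz > fs/2 = 3.2 kHz, folds to fs − 6.2 kHz = 0.2 kHz.
15 kHz and 21.4 kHz both map to 2.2 kHz.

2.2 kHz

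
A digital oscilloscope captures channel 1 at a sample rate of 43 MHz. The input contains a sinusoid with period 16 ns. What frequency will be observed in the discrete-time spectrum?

19.5 MHz

T = 16 ns → f = 1/T = 62.5 MHz.
62.5 MHz mod fs = 19.5 MHz.
19.5 MHz ≤ fs/2 = 21.5 MHz, appears at 19.5 MHz.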